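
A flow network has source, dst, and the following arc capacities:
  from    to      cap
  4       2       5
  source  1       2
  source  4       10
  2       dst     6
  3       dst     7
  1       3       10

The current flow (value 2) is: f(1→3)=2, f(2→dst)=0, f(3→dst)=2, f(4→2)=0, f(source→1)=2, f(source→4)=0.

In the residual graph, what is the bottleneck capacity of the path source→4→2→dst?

5

Residual capacities along the path: source→4: 10, 4→2: 5, 2→dst: 6.
Minimum is 5.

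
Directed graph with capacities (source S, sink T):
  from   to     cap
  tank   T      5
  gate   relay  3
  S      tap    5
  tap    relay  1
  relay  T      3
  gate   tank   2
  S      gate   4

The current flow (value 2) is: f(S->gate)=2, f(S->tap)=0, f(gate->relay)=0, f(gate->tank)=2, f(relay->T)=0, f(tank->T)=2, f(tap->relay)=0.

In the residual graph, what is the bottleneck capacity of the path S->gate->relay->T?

2

Residual capacities along the path: S->gate: 2, gate->relay: 3, relay->T: 3.
Minimum is 2.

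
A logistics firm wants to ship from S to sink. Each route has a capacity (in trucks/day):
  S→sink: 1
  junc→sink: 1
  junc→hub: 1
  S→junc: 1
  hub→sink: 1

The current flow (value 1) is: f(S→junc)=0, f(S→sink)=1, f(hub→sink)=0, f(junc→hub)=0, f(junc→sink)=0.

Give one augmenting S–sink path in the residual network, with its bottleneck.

S→junc→sink, bottleneck 1

Residual along S→junc→sink: S→junc: 1, junc→sink: 1.
Bottleneck = min = 1.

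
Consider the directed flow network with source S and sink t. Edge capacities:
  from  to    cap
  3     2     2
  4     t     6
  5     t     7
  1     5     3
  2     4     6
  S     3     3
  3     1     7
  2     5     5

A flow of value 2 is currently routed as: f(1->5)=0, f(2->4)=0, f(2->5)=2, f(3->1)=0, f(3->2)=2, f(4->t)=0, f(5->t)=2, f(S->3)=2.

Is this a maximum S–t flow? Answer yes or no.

No

Residual path S->3->1->5->t has bottleneck 1 > 0.
Pushing 1 along it raises the flow to 3, so the given flow is not maximum.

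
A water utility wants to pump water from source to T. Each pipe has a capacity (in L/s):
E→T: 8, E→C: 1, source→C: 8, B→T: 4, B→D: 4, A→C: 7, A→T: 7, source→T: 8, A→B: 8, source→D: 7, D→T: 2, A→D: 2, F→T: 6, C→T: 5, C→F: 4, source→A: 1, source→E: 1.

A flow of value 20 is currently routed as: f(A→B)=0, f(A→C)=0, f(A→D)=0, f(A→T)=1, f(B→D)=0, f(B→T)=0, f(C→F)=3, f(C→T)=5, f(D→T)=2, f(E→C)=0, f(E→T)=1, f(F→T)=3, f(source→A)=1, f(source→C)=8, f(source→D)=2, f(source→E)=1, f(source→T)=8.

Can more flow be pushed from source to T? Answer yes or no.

Residual reachable from source: {D, source}; T is not reachable.
Saturated cut: source→A, source→E, source→C, source→T, D→T with total capacity 20 = current flow value. Flow is maximum.

No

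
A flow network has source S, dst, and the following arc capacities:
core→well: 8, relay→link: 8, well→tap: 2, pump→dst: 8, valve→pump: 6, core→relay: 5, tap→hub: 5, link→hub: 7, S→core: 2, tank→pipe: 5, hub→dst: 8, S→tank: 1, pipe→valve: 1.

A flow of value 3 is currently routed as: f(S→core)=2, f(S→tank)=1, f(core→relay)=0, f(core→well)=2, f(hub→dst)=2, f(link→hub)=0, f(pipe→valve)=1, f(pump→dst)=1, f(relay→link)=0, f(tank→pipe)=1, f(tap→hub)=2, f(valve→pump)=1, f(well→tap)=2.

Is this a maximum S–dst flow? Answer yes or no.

Residual reachable from S: {S}; dst is not reachable.
Saturated cut: S→tank, S→core with total capacity 3 = current flow value. Flow is maximum.

Yes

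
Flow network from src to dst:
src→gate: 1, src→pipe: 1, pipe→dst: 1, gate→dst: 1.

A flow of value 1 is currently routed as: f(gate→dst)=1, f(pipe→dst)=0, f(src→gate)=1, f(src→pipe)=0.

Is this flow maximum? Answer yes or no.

No

Residual path src→pipe→dst has bottleneck 1 > 0.
Pushing 1 along it raises the flow to 2, so the given flow is not maximum.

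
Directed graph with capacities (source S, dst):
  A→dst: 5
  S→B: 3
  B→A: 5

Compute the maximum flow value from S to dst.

3

Augment S→B→A→dst: bottleneck 3. Total 3.
No augmenting path remains in the residual graph.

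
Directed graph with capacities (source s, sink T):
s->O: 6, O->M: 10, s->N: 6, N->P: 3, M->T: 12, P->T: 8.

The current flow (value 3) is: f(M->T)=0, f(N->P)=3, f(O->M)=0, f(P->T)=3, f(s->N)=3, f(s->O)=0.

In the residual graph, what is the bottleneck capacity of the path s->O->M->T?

Residual capacities along the path: s->O: 6, O->M: 10, M->T: 12.
Minimum is 6.

6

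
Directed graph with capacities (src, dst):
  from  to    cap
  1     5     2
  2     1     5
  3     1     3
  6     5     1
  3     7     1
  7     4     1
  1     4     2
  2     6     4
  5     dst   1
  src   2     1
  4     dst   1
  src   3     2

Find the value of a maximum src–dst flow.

Augment src->3->7->4->dst: bottleneck 1. Total 1.
Augment src->3->1->5->dst: bottleneck 1. Total 2.
No augmenting path remains in the residual graph.

2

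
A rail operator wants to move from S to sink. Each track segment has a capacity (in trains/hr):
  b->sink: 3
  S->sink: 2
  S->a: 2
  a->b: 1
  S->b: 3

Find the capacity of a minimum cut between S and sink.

5

Max flow = 5 (via 2 augmenting paths).
In the residual at optimum, the set reachable from S is {S, a, b}.
Cut edges: S->sink (cap 2), b->sink (cap 3). Sum = 5.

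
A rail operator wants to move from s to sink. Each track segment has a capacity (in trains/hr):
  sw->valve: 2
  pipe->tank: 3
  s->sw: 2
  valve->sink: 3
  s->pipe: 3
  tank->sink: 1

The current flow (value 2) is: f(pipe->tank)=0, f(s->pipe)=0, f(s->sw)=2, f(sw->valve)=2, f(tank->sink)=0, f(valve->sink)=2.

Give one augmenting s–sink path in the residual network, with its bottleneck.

Residual along s->pipe->tank->sink: s->pipe: 3, pipe->tank: 3, tank->sink: 1.
Bottleneck = min = 1.

s->pipe->tank->sink, bottleneck 1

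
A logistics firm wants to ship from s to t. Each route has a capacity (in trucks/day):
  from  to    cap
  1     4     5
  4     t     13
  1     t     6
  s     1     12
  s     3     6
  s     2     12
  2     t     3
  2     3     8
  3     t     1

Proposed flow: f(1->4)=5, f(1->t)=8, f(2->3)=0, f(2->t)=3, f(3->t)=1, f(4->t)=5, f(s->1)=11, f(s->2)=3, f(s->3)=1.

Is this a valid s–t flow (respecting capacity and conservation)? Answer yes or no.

Capacity violated on 1->t: flow 8 > capacity 6.

No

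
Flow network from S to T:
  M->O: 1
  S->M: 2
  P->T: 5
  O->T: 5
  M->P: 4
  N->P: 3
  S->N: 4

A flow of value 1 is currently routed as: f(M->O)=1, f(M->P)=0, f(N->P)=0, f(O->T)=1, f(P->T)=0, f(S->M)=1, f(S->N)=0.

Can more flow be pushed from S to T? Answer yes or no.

Yes

Residual path S->M->P->T has bottleneck 1 > 0.
Pushing 1 along it raises the flow to 2, so the given flow is not maximum.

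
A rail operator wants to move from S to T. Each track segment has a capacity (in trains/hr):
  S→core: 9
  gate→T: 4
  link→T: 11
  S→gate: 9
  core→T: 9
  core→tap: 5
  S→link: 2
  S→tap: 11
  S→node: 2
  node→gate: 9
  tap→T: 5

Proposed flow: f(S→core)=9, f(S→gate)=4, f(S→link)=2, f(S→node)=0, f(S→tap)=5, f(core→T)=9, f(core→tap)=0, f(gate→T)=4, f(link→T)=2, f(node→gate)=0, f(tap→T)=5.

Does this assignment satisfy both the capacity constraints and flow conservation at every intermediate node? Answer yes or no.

Yes

Every edge has 0 ≤ f(e) ≤ cap(e).
At each intermediate node, inflow equals outflow.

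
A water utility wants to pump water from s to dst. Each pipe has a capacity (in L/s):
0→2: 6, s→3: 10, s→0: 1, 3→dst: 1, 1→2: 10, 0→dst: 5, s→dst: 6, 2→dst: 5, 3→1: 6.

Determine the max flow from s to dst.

13

Augment s→dst: bottleneck 6. Total 6.
Augment s→3→dst: bottleneck 1. Total 7.
Augment s→0→dst: bottleneck 1. Total 8.
Augment s→3→1→2→dst: bottleneck 5. Total 13.
No augmenting path remains in the residual graph.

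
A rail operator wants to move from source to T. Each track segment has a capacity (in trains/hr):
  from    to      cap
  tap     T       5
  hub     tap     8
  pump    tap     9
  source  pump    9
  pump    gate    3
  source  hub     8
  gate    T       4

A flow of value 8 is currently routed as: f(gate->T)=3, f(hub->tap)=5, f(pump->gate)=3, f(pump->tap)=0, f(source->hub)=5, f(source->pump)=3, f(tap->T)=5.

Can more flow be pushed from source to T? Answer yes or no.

Residual reachable from source: {hub, pump, source, tap}; T is not reachable.
Saturated cut: pump->gate, tap->T with total capacity 8 = current flow value. Flow is maximum.

No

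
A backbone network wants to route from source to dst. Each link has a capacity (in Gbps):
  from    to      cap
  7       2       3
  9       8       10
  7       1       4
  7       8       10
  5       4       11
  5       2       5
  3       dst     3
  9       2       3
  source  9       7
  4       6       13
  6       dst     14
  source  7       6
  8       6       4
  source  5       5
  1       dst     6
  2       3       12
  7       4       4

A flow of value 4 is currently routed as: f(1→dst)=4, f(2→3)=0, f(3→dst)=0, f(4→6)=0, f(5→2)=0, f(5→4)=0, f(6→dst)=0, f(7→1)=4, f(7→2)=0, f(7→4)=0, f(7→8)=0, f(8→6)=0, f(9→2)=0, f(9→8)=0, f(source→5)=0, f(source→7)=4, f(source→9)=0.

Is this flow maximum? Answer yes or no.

No

Residual path source→9→8→6→dst has bottleneck 4 > 0.
Pushing 4 along it raises the flow to 8, so the given flow is not maximum.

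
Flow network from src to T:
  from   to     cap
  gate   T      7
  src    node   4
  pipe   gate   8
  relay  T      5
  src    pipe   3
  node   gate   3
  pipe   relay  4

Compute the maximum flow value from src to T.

Augment src→node→gate→T: bottleneck 3. Total 3.
Augment src→pipe→gate→T: bottleneck 3. Total 6.
No augmenting path remains in the residual graph.

6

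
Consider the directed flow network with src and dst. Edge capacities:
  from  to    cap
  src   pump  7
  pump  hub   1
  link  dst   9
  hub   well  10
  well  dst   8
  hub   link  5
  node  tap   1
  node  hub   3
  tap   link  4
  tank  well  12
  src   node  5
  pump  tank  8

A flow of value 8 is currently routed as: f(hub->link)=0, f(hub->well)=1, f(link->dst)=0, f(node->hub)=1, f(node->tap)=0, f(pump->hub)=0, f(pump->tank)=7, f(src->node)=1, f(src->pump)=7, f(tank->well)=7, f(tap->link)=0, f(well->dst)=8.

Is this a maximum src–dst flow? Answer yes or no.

Residual path src->node->hub->link->dst has bottleneck 2 > 0.
Pushing 2 along it raises the flow to 10, so the given flow is not maximum.

No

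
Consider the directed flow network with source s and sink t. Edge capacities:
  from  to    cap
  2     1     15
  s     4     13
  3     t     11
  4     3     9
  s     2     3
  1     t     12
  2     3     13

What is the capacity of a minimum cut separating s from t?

12

Max flow = 12 (via 3 augmenting paths).
In the residual at optimum, the set reachable from s is {4, s}.
Cut edges: s→2 (cap 3), 4→3 (cap 9). Sum = 12.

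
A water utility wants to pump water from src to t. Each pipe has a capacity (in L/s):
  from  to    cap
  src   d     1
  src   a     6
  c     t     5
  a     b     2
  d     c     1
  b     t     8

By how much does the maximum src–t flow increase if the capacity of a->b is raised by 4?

4

Original max flow = 3.
After raising cap(a->b), augmenting paths through that edge carry 4 more units.
New max flow = 7. Increase = 4.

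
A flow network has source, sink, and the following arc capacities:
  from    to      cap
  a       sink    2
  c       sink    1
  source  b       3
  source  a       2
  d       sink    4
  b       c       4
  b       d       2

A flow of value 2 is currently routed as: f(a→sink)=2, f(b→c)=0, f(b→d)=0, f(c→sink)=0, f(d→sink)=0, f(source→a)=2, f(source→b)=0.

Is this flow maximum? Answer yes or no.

No

Residual path source→b→c→sink has bottleneck 1 > 0.
Pushing 1 along it raises the flow to 3, so the given flow is not maximum.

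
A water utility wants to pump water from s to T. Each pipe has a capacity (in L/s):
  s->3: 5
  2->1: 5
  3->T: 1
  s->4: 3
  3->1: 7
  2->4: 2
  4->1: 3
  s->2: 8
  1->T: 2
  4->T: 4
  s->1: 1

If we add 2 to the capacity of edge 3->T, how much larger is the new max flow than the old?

2

Original max flow = 7.
After raising cap(3->T), augmenting paths through that edge carry 2 more units.
New max flow = 9. Increase = 2.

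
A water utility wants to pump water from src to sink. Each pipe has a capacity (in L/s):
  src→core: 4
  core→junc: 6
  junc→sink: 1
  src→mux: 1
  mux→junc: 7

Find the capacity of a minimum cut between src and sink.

1

Max flow = 1 (via 1 augmenting path).
In the residual at optimum, the set reachable from src is {core, junc, mux, src}.
Cut edges: junc→sink (cap 1). Sum = 1.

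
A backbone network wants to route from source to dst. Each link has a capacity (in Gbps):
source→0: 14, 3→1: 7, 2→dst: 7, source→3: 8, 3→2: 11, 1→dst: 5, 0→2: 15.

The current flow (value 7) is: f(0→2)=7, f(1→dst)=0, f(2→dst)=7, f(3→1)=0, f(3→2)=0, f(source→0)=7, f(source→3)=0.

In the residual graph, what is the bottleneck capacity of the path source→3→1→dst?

Residual capacities along the path: source→3: 8, 3→1: 7, 1→dst: 5.
Minimum is 5.

5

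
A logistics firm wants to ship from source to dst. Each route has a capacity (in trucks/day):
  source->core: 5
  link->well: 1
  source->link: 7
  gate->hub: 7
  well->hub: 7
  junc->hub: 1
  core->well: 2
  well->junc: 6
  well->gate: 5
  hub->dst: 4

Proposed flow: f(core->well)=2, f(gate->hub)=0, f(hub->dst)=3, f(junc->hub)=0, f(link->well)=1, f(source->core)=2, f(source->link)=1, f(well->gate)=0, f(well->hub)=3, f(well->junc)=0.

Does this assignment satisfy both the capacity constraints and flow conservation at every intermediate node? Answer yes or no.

Every edge has 0 ≤ f(e) ≤ cap(e).
At each intermediate node, inflow equals outflow.

Yes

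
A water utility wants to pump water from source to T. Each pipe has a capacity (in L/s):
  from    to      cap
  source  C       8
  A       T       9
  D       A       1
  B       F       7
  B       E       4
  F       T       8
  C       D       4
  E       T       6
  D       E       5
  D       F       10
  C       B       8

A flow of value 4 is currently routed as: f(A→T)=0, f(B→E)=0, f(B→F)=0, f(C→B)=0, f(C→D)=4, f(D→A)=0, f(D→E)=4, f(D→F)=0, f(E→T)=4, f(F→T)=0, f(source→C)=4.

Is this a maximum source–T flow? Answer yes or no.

No

Residual path source→C→B→F→T has bottleneck 4 > 0.
Pushing 4 along it raises the flow to 8, so the given flow is not maximum.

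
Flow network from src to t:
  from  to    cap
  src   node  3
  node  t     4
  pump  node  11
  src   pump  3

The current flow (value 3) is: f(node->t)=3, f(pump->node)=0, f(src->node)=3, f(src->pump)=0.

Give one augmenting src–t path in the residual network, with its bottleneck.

Residual along src->pump->node->t: src->pump: 3, pump->node: 11, node->t: 1.
Bottleneck = min = 1.

src->pump->node->t, bottleneck 1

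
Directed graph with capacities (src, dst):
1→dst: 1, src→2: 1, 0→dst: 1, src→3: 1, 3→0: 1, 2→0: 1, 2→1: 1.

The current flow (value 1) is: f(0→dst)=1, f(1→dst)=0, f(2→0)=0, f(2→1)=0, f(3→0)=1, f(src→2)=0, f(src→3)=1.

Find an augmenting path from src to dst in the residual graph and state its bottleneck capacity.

Residual along src→2→1→dst: src→2: 1, 2→1: 1, 1→dst: 1.
Bottleneck = min = 1.

src→2→1→dst, bottleneck 1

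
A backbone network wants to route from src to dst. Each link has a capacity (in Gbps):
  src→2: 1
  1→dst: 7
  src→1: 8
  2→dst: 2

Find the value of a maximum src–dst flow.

8

Augment src→2→dst: bottleneck 1. Total 1.
Augment src→1→dst: bottleneck 7. Total 8.
No augmenting path remains in the residual graph.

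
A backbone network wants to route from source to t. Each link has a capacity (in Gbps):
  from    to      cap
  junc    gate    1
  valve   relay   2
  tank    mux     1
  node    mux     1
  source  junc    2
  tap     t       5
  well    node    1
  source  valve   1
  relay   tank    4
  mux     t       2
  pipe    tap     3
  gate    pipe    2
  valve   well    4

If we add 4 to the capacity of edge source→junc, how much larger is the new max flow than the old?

Original max flow = 2.
Edge source→junc does not cross the min cut (source side {junc, source}), so extra capacity there cannot help.
New max flow = 2. Increase = 0.

0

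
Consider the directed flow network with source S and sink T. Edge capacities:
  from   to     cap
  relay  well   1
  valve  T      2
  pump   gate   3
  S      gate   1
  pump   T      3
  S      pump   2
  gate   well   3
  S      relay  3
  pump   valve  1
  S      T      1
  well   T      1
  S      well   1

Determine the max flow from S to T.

4

Augment S->T: bottleneck 1. Total 1.
Augment S->pump->T: bottleneck 2. Total 3.
Augment S->well->T: bottleneck 1. Total 4.
No augmenting path remains in the residual graph.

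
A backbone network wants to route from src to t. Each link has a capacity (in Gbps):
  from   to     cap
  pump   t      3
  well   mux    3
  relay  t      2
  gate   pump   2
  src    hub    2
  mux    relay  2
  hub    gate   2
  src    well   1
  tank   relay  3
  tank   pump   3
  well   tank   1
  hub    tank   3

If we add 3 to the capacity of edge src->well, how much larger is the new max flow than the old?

Original max flow = 3.
After raising cap(src->well), augmenting paths through that edge carry 2 more units.
New max flow = 5. Increase = 2.

2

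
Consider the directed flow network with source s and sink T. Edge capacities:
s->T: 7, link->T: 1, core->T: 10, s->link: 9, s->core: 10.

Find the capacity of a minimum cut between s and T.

18

Max flow = 18 (via 3 augmenting paths).
In the residual at optimum, the set reachable from s is {link, s}.
Cut edges: s->core (cap 10), s->T (cap 7), link->T (cap 1). Sum = 18.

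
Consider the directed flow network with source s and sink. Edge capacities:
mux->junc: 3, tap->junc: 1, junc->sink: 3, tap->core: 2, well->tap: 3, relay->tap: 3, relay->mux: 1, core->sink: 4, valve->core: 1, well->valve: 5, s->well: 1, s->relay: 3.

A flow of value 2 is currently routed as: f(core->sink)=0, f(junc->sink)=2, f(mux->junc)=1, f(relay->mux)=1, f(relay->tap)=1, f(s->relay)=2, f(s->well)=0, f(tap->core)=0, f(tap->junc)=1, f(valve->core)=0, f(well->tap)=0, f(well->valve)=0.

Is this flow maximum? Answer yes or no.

Residual path s->relay->tap->core->sink has bottleneck 1 > 0.
Pushing 1 along it raises the flow to 3, so the given flow is not maximum.

No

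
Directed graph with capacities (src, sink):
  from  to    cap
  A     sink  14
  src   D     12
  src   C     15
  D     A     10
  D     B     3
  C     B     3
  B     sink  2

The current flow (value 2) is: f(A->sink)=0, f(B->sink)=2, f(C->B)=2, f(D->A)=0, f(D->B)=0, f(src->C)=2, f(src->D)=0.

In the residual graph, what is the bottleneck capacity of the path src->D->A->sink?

10

Residual capacities along the path: src->D: 12, D->A: 10, A->sink: 14.
Minimum is 10.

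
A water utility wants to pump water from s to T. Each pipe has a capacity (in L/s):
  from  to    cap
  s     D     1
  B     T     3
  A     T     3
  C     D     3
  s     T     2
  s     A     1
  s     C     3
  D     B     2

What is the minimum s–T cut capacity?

5

Max flow = 5 (via 4 augmenting paths).
In the residual at optimum, the set reachable from s is {C, D, s}.
Cut edges: s→A (cap 1), s→T (cap 2), D→B (cap 2). Sum = 5.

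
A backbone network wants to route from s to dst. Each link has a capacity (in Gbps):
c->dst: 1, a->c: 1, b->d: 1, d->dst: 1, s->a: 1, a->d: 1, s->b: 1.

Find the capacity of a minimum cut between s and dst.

2

Max flow = 2 (via 2 augmenting paths).
In the residual at optimum, the set reachable from s is {s}.
Cut edges: s->b (cap 1), s->a (cap 1). Sum = 2.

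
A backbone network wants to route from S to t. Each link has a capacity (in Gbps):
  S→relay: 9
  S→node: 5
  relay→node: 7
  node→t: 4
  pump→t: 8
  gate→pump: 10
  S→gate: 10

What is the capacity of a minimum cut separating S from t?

12

Max flow = 12 (via 2 augmenting paths).
In the residual at optimum, the set reachable from S is {S, gate, node, pump, relay}.
Cut edges: node→t (cap 4), pump→t (cap 8). Sum = 12.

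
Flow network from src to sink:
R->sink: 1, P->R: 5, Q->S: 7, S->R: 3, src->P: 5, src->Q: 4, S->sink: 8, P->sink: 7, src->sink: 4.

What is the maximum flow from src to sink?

Augment src->sink: bottleneck 4. Total 4.
Augment src->P->sink: bottleneck 5. Total 9.
Augment src->Q->S->sink: bottleneck 4. Total 13.
No augmenting path remains in the residual graph.

13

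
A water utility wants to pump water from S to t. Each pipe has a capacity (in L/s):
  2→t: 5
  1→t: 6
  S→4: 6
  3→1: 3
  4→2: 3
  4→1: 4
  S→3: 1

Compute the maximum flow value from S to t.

Augment S→3→1→t: bottleneck 1. Total 1.
Augment S→4→1→t: bottleneck 4. Total 5.
Augment S→4→2→t: bottleneck 2. Total 7.
No augmenting path remains in the residual graph.

7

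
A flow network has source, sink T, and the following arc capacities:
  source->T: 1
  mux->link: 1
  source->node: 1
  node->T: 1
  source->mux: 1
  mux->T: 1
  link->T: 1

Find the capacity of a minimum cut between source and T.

3

Max flow = 3 (via 3 augmenting paths).
In the residual at optimum, the set reachable from source is {source}.
Cut edges: source->mux (cap 1), source->node (cap 1), source->T (cap 1). Sum = 3.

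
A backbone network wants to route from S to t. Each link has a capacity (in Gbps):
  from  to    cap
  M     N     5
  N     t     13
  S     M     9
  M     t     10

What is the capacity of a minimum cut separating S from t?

Max flow = 9 (via 1 augmenting path).
In the residual at optimum, the set reachable from S is {S}.
Cut edges: S→M (cap 9). Sum = 9.

9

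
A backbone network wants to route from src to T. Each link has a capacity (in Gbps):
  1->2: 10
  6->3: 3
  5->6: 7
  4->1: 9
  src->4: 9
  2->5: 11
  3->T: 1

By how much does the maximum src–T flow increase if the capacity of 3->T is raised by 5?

2

Original max flow = 1.
After raising cap(3->T), augmenting paths through that edge carry 2 more units.
New max flow = 3. Increase = 2.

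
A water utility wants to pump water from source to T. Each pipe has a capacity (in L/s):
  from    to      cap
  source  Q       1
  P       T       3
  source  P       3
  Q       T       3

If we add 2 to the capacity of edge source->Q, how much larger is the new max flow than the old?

2

Original max flow = 4.
After raising cap(source->Q), augmenting paths through that edge carry 2 more units.
New max flow = 6. Increase = 2.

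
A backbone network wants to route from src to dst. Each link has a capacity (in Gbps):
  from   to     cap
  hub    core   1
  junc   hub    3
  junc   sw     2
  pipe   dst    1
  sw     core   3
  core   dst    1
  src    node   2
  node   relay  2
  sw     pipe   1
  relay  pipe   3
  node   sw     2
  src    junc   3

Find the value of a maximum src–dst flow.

Augment src→node→relay→pipe→dst: bottleneck 1. Total 1.
Augment src→node→sw→core→dst: bottleneck 1. Total 2.
No augmenting path remains in the residual graph.

2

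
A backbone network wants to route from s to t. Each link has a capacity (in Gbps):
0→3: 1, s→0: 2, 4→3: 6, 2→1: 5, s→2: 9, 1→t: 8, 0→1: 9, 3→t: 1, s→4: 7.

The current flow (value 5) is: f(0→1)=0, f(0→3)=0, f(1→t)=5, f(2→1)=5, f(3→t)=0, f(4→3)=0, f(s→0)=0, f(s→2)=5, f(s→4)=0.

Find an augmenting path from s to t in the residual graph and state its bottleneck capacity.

s→4→3→t, bottleneck 1

Residual along s→4→3→t: s→4: 7, 4→3: 6, 3→t: 1.
Bottleneck = min = 1.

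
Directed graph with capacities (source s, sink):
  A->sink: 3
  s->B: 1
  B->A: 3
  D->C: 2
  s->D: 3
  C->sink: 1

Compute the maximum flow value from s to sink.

2

Augment s->B->A->sink: bottleneck 1. Total 1.
Augment s->D->C->sink: bottleneck 1. Total 2.
No augmenting path remains in the residual graph.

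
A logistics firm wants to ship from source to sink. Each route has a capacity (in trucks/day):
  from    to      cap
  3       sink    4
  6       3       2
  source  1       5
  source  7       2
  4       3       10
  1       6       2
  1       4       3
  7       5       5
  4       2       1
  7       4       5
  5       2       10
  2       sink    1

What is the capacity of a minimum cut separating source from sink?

5

Max flow = 5 (via 3 augmenting paths).
In the residual at optimum, the set reachable from source is {1, 2, 3, 4, 5, 6, 7, source}.
Cut edges: 3->sink (cap 4), 2->sink (cap 1). Sum = 5.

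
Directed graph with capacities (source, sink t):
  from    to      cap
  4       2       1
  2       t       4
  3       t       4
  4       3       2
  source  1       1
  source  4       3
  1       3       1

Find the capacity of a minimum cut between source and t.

Max flow = 4 (via 3 augmenting paths).
In the residual at optimum, the set reachable from source is {source}.
Cut edges: source→4 (cap 3), source→1 (cap 1). Sum = 4.

4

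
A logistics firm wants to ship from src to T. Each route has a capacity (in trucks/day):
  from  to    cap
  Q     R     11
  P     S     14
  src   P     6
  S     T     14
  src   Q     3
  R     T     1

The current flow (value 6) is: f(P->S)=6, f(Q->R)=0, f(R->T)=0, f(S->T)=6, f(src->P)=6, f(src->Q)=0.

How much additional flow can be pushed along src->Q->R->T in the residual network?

1

Residual capacities along the path: src->Q: 3, Q->R: 11, R->T: 1.
Minimum is 1.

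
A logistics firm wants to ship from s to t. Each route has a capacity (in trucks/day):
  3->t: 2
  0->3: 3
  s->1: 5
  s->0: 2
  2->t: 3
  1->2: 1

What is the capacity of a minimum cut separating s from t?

3

Max flow = 3 (via 2 augmenting paths).
In the residual at optimum, the set reachable from s is {1, s}.
Cut edges: 1->2 (cap 1), s->0 (cap 2). Sum = 3.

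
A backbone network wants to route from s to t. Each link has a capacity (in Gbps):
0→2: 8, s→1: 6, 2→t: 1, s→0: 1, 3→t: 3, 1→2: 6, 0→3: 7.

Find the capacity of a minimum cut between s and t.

2

Max flow = 2 (via 2 augmenting paths).
In the residual at optimum, the set reachable from s is {1, 2, s}.
Cut edges: s→0 (cap 1), 2→t (cap 1). Sum = 2.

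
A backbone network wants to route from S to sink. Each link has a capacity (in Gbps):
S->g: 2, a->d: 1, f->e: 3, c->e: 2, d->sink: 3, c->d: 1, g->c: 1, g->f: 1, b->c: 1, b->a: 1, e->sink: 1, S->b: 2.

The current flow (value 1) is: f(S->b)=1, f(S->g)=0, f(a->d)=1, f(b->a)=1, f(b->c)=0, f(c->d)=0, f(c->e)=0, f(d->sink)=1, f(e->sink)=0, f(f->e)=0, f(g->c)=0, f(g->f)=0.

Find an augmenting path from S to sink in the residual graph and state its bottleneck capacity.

S->b->c->d->sink, bottleneck 1

Residual along S->b->c->d->sink: S->b: 1, b->c: 1, c->d: 1, d->sink: 2.
Bottleneck = min = 1.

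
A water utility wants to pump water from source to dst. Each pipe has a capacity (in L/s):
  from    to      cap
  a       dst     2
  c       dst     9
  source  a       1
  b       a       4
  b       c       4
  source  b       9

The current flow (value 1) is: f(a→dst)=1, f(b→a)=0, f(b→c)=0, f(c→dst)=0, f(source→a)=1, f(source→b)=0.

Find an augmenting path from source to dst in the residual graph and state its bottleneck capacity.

source→b→a→dst, bottleneck 1

Residual along source→b→a→dst: source→b: 9, b→a: 4, a→dst: 1.
Bottleneck = min = 1.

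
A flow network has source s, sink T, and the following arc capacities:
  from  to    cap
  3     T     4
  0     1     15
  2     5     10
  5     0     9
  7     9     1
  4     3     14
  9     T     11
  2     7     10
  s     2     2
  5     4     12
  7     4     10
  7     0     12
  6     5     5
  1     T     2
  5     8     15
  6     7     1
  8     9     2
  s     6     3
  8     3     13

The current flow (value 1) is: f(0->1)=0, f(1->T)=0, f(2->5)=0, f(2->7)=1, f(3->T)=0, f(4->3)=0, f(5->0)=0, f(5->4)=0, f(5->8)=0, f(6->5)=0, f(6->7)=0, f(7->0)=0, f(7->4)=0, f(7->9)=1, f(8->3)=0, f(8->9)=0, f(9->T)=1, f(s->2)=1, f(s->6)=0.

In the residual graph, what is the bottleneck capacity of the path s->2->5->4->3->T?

Residual capacities along the path: s->2: 1, 2->5: 10, 5->4: 12, 4->3: 14, 3->T: 4.
Minimum is 1.

1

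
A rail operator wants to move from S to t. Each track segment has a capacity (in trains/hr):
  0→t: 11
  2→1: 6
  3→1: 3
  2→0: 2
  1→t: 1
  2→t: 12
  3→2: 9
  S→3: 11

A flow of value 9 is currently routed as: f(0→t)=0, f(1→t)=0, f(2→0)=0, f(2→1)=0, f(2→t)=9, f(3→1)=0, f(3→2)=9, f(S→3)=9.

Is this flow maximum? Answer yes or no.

Residual path S→3→1→t has bottleneck 1 > 0.
Pushing 1 along it raises the flow to 10, so the given flow is not maximum.

No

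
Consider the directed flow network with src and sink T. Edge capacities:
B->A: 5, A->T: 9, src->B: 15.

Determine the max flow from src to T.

5

Augment src->B->A->T: bottleneck 5. Total 5.
No augmenting path remains in the residual graph.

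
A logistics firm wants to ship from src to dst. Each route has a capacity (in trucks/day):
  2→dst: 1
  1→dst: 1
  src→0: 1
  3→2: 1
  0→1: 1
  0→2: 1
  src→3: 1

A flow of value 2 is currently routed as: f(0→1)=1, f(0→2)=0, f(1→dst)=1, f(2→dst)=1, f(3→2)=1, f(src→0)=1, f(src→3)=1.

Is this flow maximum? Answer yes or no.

Residual reachable from src: {src}; dst is not reachable.
Saturated cut: src→0, src→3 with total capacity 2 = current flow value. Flow is maximum.

Yes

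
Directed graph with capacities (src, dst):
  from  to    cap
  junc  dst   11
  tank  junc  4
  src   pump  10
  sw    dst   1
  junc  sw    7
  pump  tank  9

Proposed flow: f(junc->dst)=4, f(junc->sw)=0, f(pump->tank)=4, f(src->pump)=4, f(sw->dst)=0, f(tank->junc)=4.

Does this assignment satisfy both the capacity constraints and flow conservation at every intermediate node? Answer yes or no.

Yes

Every edge has 0 ≤ f(e) ≤ cap(e).
At each intermediate node, inflow equals outflow.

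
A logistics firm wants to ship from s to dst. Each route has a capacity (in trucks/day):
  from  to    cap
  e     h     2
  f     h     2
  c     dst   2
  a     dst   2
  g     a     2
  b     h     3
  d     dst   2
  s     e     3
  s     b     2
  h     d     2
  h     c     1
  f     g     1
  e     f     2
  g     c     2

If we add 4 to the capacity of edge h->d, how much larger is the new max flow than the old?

0

Original max flow = 4.
Even with extra capacity on h->d, another cut of capacity 4 remains binding.
New max flow = 4. Increase = 0.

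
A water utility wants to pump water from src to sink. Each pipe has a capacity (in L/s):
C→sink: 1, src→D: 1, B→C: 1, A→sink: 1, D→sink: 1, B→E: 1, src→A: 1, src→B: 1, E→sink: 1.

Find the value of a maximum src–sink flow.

3

Augment src→D→sink: bottleneck 1. Total 1.
Augment src→A→sink: bottleneck 1. Total 2.
Augment src→B→C→sink: bottleneck 1. Total 3.
No augmenting path remains in the residual graph.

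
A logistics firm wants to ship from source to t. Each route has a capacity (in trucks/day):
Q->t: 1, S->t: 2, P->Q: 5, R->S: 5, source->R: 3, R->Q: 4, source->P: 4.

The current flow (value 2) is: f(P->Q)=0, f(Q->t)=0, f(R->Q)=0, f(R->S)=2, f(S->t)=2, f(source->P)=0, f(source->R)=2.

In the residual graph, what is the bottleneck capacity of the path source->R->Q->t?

1

Residual capacities along the path: source->R: 1, R->Q: 4, Q->t: 1.
Minimum is 1.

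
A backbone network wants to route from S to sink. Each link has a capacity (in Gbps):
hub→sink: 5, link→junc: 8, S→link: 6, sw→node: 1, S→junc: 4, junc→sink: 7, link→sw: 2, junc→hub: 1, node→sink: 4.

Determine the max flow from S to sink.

9

Augment S→junc→sink: bottleneck 4. Total 4.
Augment S→link→junc→sink: bottleneck 3. Total 7.
Augment S→link→sw→node→sink: bottleneck 1. Total 8.
Augment S→link→junc→hub→sink: bottleneck 1. Total 9.
No augmenting path remains in the residual graph.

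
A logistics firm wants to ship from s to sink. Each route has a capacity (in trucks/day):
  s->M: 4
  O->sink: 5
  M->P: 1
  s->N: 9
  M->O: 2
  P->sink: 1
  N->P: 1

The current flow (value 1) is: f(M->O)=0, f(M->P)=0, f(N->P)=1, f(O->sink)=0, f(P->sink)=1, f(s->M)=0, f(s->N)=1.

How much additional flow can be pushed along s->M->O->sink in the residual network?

Residual capacities along the path: s->M: 4, M->O: 2, O->sink: 5.
Minimum is 2.

2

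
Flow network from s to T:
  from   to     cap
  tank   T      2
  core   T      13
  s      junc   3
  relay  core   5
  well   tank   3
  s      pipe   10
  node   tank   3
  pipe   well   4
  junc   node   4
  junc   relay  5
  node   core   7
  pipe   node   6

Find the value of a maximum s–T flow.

Augment s->pipe->well->tank->T: bottleneck 2. Total 2.
Augment s->pipe->node->core->T: bottleneck 6. Total 8.
Augment s->junc->node->core->T: bottleneck 1. Total 9.
Augment s->junc->relay->core->T: bottleneck 2. Total 11.
No augmenting path remains in the residual graph.

11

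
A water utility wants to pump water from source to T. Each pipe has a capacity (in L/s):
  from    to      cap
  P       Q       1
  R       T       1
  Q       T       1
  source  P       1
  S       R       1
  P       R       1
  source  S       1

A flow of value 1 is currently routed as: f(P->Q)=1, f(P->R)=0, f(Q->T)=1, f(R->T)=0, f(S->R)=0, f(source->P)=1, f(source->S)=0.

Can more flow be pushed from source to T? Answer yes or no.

Residual path source->S->R->T has bottleneck 1 > 0.
Pushing 1 along it raises the flow to 2, so the given flow is not maximum.

Yes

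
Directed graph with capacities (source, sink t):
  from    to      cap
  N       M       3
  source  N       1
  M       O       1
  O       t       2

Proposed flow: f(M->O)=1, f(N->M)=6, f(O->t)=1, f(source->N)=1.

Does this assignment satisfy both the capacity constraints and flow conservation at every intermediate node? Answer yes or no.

Capacity violated on N->M: flow 6 > capacity 3.

No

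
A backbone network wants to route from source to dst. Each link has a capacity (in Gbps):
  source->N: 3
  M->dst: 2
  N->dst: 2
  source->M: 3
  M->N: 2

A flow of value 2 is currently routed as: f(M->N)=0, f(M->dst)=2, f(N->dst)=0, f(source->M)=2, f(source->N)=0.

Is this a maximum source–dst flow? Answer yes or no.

No

Residual path source->N->dst has bottleneck 2 > 0.
Pushing 2 along it raises the flow to 4, so the given flow is not maximum.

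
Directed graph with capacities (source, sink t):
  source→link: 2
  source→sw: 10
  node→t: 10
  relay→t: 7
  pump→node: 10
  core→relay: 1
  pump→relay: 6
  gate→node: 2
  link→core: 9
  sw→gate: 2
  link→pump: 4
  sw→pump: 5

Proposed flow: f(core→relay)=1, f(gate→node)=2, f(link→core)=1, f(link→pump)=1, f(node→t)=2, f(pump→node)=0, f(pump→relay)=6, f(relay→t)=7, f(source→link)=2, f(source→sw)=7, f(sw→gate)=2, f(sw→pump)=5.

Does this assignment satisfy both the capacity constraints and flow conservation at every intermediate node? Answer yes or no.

Every edge has 0 ≤ f(e) ≤ cap(e).
At each intermediate node, inflow equals outflow.

Yes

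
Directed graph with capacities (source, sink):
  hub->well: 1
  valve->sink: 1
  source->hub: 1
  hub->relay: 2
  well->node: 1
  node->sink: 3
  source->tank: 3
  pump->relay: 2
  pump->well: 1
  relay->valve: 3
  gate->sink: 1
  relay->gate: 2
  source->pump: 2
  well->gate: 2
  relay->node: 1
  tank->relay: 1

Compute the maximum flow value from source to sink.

Augment source->tank->relay->node->sink: bottleneck 1. Total 1.
Augment source->pump->well->gate->sink: bottleneck 1. Total 2.
Augment source->pump->relay->valve->sink: bottleneck 1. Total 3.
Augment source->hub->well->node->sink: bottleneck 1. Total 4.
No augmenting path remains in the residual graph.

4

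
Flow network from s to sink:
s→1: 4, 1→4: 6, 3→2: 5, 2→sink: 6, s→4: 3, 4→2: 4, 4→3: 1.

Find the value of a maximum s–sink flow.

5

Augment s→4→2→sink: bottleneck 3. Total 3.
Augment s→1→4→2→sink: bottleneck 1. Total 4.
Augment s→1→4→3→2→sink: bottleneck 1. Total 5.
No augmenting path remains in the residual graph.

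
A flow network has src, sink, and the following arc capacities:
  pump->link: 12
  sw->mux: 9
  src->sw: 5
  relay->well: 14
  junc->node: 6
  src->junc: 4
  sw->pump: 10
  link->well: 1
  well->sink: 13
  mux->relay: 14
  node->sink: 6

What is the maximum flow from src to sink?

Augment src->junc->node->sink: bottleneck 4. Total 4.
Augment src->sw->mux->relay->well->sink: bottleneck 5. Total 9.
No augmenting path remains in the residual graph.

9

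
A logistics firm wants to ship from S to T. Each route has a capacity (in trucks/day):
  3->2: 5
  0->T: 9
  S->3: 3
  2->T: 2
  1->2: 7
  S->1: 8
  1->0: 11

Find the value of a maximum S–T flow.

10

Augment S->1->0->T: bottleneck 8. Total 8.
Augment S->3->2->T: bottleneck 2. Total 10.
No augmenting path remains in the residual graph.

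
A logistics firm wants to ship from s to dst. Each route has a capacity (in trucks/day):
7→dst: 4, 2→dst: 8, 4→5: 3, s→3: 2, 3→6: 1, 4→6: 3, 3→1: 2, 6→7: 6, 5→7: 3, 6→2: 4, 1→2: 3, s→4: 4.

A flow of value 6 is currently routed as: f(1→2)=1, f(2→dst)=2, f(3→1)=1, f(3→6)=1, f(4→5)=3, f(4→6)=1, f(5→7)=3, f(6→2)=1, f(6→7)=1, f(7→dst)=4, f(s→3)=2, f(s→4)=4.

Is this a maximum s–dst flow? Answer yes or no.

Yes

Residual reachable from s: {s}; dst is not reachable.
Saturated cut: s→4, s→3 with total capacity 6 = current flow value. Flow is maximum.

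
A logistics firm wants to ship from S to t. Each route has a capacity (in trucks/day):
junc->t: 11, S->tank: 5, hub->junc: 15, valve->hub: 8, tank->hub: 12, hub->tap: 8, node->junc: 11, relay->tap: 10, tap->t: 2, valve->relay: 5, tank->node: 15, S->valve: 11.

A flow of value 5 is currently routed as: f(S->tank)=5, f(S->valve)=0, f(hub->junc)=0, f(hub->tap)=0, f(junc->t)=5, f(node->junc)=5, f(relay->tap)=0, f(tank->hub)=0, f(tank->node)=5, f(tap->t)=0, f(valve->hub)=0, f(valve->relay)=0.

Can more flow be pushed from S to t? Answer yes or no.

Residual path S->valve->hub->junc->t has bottleneck 6 > 0.
Pushing 6 along it raises the flow to 11, so the given flow is not maximum.

Yes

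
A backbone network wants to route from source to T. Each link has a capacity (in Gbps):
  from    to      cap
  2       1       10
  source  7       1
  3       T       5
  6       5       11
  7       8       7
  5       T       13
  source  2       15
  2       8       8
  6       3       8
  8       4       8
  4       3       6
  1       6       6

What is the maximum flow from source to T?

11

Augment source→2→1→6→3→T: bottleneck 5. Total 5.
Augment source→2→1→6→5→T: bottleneck 1. Total 6.
Augment source→2→8→4→3→6→5→T: bottleneck 5. Total 11.
No augmenting path remains in the residual graph.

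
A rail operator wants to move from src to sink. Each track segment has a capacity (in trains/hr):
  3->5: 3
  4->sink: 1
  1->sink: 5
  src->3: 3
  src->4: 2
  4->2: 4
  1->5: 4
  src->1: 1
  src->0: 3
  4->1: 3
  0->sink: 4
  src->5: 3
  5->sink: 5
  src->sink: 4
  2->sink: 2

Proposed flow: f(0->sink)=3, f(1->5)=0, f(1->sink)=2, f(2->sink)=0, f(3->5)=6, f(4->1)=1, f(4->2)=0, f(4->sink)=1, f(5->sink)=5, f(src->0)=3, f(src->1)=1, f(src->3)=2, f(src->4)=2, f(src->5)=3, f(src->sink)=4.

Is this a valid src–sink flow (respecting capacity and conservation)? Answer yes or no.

Capacity violated on 3->5: flow 6 > capacity 3.

No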